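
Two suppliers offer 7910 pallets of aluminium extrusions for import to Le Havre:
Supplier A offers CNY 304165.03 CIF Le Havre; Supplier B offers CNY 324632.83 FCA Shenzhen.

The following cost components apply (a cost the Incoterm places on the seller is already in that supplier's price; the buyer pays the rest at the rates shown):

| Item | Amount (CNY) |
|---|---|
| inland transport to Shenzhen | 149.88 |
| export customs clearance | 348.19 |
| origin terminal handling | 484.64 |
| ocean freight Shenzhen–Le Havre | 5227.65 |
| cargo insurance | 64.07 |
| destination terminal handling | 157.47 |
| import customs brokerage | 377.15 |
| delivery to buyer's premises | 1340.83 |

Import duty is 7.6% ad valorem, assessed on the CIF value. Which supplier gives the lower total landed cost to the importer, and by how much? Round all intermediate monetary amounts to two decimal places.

Supplier A is cheaper by CNY 28238.72

Supplier A (CIF):
The CIF price already equals the CIF value: 304165.03
Import duty = 304165.03 × 7.6% = 23116.54
Buyer bears (A): 157.47 + 377.15 + 1340.83 = 1875.45
Landed cost (A) = invoice 304165.03 + 1875.45 + duty 23116.54 = 329157.02
Supplier B (FCA):
CIF value = FCA price + origin terminal + freight + insurance = 324632.83 + 484.64 + 5227.65 + 64.07 = 330409.19
Import duty = 330409.19 × 7.6% = 25111.10
Buyer bears (B): 484.64 + 5227.65 + 64.07 + 157.47 + 377.15 + 1340.83 = 7651.81
Landed cost (B) = invoice 324632.83 + 7651.81 + duty 25111.10 = 357395.74
Difference = |329157.02 − 357395.74| = 28238.72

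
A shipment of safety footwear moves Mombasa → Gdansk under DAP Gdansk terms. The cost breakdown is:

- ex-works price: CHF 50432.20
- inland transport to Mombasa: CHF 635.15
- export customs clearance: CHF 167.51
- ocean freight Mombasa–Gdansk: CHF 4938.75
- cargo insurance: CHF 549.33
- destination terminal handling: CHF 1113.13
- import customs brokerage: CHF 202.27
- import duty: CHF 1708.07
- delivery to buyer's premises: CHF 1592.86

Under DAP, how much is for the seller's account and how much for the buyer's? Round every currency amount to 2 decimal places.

Seller: CHF 59428.93; buyer: CHF 1910.34

DAP: the seller bears all costs to the named destination except import duty and clearance.
Seller's account: goods 50432.20 + inland to port 635.15 + export clearance 167.51 + freight 4938.75 + insurance 549.33 + destination terminal 1113.13 + delivery 1592.86 = 59428.93
Buyer's account: brokerage 202.27 + duty 1708.07 = 1910.34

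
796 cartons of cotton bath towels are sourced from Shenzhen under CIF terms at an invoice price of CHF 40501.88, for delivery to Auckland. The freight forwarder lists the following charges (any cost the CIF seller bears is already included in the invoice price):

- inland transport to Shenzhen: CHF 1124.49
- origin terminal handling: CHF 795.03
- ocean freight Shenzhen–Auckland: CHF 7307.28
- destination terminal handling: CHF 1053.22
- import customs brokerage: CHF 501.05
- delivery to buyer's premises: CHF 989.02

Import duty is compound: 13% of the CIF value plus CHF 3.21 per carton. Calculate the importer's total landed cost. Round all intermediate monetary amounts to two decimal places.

Total landed cost: CHF 50865.57

CIF: the seller pays costs through ocean freight and marine insurance to the destination port.
Already in the invoice (seller's account under CIF): inland to port, origin terminal, freight — exclude.
The CIF price already equals the CIF value: 40501.88
Ad valorem component: 40501.88 × 13% = 5265.24
Specific component: 796 × 3.21 = 2555.16
Import duty = 5265.24 + 2555.16 = 7820.40
Buyer bears: destination terminal 1053.22 + brokerage 501.05 + delivery 989.02 + duty 7820.40 = 10363.69
Landed cost = invoice 40501.88 + 10363.69 = 50865.57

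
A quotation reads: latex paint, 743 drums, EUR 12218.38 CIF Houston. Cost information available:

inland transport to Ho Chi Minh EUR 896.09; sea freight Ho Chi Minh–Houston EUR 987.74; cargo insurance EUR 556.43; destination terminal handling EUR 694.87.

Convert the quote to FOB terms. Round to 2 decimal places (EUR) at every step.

Not relevant to the conversion: inland to port — on the seller under both CIF and FOB; already in the CIF price and stays in the FOB price. destination terminal — on the buyer under both terms; not part of either seller's price.
From CIF to FOB, the seller no longer bears: freight, insurance.
FOB price = 12218.38 − 987.74 − 556.43 = 10674.21

FOB price: EUR 10674.21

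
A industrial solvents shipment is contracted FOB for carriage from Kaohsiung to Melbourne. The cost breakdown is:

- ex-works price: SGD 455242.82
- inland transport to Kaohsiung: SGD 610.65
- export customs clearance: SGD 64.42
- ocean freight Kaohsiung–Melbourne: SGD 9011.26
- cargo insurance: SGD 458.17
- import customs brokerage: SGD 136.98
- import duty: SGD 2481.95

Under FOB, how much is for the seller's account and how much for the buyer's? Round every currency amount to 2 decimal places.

Seller: SGD 455917.89; buyer: SGD 12088.36

FOB: the seller bears costs until goods are on board at the origin port; the buyer bears freight, insurance and all costs thereafter.
Seller's account: goods 455242.82 + inland to port 610.65 + export clearance 64.42 = 455917.89
Buyer's account: freight 9011.26 + insurance 458.17 + brokerage 136.98 + duty 2481.95 = 12088.36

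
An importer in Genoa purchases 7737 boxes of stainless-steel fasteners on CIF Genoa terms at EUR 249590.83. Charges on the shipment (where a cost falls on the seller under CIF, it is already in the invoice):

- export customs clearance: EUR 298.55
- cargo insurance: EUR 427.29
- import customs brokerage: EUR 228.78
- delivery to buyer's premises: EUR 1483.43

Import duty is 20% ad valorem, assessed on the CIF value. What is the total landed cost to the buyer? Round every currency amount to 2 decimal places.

CIF: the seller pays costs through ocean freight and marine insurance to the destination port.
Already in the invoice (seller's account under CIF): export clearance, insurance — exclude.
The CIF price already equals the CIF value: 249590.83
Import duty = 249590.83 × 20% = 49918.17
Buyer bears: brokerage 228.78 + delivery 1483.43 + duty 49918.17 = 51630.38
Landed cost = invoice 249590.83 + 51630.38 = 301221.21

Total landed cost: EUR 301221.21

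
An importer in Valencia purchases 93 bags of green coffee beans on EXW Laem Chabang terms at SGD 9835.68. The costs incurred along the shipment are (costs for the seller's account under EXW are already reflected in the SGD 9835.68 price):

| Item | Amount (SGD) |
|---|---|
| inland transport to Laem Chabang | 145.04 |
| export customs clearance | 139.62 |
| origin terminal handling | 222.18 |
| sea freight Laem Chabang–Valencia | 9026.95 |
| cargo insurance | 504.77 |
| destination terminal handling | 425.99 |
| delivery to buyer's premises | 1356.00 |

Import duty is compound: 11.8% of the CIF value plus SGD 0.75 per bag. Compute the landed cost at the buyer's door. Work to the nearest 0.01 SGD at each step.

Total landed cost: SGD 24071.14

EXW: the seller makes goods available at their premises; the buyer bears all onward costs.
CIF value = EXW price + inland to port + export clearance + origin terminal + freight + insurance = 9835.68 + 145.04 + 139.62 + 222.18 + 9026.95 + 504.77 = 19874.24
Ad valorem component: 19874.24 × 11.8% = 2345.16
Specific component: 93 × 0.75 = 69.75
Import duty = 2345.16 + 69.75 = 2414.91
Buyer bears: inland to port 145.04 + export clearance 139.62 + origin terminal 222.18 + freight 9026.95 + insurance 504.77 + destination terminal 425.99 + delivery 1356.00 + duty 2414.91 = 14235.46
Landed cost = invoice 9835.68 + 14235.46 = 24071.14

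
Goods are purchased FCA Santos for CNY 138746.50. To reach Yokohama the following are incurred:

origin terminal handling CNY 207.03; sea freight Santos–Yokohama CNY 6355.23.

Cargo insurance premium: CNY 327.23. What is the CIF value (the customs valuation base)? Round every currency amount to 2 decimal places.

CIF = FCA price + pre-shipment costs + freight + insurance
CIF = 138746.50 + 207.03 + 6355.23 + 327.23 = 145635.99

CIF value: CNY 145635.99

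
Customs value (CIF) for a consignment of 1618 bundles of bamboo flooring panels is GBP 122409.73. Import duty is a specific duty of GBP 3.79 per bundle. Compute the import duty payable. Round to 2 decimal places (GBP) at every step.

Import duty = 1618 × 3.79 = 6132.22

Import duty: GBP 6132.22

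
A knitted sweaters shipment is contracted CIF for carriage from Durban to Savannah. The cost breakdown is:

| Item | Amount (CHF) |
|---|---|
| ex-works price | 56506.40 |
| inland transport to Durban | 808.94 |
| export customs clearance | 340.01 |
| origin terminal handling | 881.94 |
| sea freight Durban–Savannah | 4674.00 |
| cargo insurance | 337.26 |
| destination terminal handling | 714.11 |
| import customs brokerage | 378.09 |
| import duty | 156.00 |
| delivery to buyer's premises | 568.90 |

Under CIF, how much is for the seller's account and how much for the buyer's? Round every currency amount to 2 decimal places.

CIF: the seller pays costs through ocean freight and marine insurance to the destination port.
Seller's account: goods 56506.40 + inland to port 808.94 + export clearance 340.01 + origin terminal 881.94 + freight 4674.00 + insurance 337.26 = 63548.55
Buyer's account: destination terminal 714.11 + brokerage 378.09 + duty 156.00 + delivery 568.90 = 1817.10

Seller: CHF 63548.55; buyer: CHF 1817.10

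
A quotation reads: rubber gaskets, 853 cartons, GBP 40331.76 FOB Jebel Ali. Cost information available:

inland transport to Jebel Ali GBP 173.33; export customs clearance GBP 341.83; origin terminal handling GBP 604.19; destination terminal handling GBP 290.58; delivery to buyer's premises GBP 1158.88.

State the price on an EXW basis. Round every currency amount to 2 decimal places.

EXW price: GBP 39212.41

Not relevant to the conversion: destination terminal, delivery — on the buyer under both terms; not part of either seller's price.
From FOB to EXW, the seller no longer bears: inland to port, export clearance, origin terminal.
EXW price = 40331.76 − 173.33 − 341.83 − 604.19 = 39212.41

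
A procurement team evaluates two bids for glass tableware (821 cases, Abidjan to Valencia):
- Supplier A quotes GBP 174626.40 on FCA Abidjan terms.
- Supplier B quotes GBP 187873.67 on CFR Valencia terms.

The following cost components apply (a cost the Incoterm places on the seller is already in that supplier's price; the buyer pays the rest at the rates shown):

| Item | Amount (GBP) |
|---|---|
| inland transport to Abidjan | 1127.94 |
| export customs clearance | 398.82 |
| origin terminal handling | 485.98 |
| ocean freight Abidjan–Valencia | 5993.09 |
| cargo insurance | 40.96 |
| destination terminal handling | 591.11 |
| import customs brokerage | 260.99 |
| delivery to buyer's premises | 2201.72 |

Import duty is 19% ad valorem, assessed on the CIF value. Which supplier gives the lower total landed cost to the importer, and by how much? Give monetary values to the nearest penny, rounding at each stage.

Supplier A is cheaper by GBP 8054.16

Supplier A (FCA):
CIF value = FCA price + origin terminal + freight + insurance = 174626.40 + 485.98 + 5993.09 + 40.96 = 181146.43
Import duty = 181146.43 × 19% = 34417.82
Buyer bears (A): 485.98 + 5993.09 + 40.96 + 591.11 + 260.99 + 2201.72 = 9573.85
Landed cost (A) = invoice 174626.40 + 9573.85 + duty 34417.82 = 218618.07
Supplier B (CFR):
CIF value = CFR price + insurance = 187873.67 + 40.96 = 187914.63
Import duty = 187914.63 × 19% = 35703.78
Buyer bears (B): 40.96 + 591.11 + 260.99 + 2201.72 = 3094.78
Landed cost (B) = invoice 187873.67 + 3094.78 + duty 35703.78 = 226672.23
Difference = |218618.07 − 226672.23| = 8054.16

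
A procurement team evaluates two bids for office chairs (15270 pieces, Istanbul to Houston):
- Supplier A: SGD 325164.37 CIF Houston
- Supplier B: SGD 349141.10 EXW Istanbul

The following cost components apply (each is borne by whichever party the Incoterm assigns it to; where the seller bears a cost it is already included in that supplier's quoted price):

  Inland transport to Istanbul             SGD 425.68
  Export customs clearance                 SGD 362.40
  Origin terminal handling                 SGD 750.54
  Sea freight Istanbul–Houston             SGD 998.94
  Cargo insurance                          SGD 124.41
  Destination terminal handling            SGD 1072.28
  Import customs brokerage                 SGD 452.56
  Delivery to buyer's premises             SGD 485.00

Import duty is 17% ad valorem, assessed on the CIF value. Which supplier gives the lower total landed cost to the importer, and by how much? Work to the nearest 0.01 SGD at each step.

Supplier A (CIF):
The CIF price already equals the CIF value: 325164.37
Import duty = 325164.37 × 17% = 55277.94
Buyer bears (A): 1072.28 + 452.56 + 485.00 = 2009.84
Landed cost (A) = invoice 325164.37 + 2009.84 + duty 55277.94 = 382452.15
Supplier B (EXW):
CIF value = EXW price + inland to port + export clearance + origin terminal + freight + insurance = 349141.10 + 425.68 + 362.40 + 750.54 + 998.94 + 124.41 = 351803.07
Import duty = 351803.07 × 17% = 59806.52
Buyer bears (B): 425.68 + 362.40 + 750.54 + 998.94 + 124.41 + 1072.28 + 452.56 + 485.00 = 4671.81
Landed cost (B) = invoice 349141.10 + 4671.81 + duty 59806.52 = 413619.43
Difference = |382452.15 − 413619.43| = 31167.28

Supplier A is cheaper by SGD 31167.28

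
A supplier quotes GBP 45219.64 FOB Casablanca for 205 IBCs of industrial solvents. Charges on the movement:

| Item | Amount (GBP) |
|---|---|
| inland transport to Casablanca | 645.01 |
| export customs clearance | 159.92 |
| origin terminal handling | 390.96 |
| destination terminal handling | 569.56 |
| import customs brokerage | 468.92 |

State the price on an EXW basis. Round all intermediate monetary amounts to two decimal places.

EXW price: GBP 44023.75

Not relevant to the conversion: destination terminal, brokerage — on the buyer under both terms; not part of either seller's price.
From FOB to EXW, the seller no longer bears: inland to port, export clearance, origin terminal.
EXW price = 45219.64 − 645.01 − 159.92 − 390.96 = 44023.75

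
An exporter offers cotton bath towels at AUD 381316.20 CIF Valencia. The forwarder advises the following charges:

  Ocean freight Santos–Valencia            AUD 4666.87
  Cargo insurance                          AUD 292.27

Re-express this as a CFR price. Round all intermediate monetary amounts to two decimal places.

CFR price: AUD 381023.93

Not relevant to the conversion: freight — on the seller under both CIF and CFR; already in the CIF price and stays in the CFR price.
From CIF to CFR, the seller no longer bears: insurance.
CFR price = 381316.20 − 292.27 = 381023.93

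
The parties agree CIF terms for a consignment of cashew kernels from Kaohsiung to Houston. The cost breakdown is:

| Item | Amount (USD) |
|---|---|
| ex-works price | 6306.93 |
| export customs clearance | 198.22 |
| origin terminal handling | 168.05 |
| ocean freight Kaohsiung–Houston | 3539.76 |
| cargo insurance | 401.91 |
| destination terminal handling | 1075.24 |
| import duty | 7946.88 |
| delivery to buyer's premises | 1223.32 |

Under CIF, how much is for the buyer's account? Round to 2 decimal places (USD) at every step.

Buyer's account: USD 10245.44

CIF: the seller pays costs through ocean freight and marine insurance to the destination port.
Seller's account: goods 6306.93 + export clearance 198.22 + origin terminal 168.05 + freight 3539.76 + insurance 401.91 = 10614.87
Buyer's account: destination terminal 1075.24 + duty 7946.88 + delivery 1223.32 = 10245.44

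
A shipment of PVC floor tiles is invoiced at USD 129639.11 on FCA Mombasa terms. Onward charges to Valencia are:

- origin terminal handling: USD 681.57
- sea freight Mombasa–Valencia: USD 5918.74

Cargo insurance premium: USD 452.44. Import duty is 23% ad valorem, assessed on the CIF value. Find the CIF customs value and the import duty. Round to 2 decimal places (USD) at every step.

CIF value: USD 136691.86; import duty: USD 31439.13

CIF = FCA price + pre-shipment costs + freight + insurance
CIF = 129639.11 + 681.57 + 5918.74 + 452.44 = 136691.86
Import duty = 136691.86 × 23% = 31439.13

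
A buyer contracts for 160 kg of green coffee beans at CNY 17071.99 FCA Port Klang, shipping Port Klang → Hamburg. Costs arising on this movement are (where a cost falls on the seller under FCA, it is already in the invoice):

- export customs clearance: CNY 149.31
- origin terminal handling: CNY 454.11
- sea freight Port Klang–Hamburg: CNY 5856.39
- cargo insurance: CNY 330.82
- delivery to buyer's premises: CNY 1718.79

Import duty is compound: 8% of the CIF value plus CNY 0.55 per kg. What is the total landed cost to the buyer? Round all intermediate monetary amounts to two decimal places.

FCA: the seller delivers export-cleared goods to the carrier; the buyer bears costs from that point.
Already in the invoice (seller's account under FCA): export clearance — exclude.
CIF value = FCA price + origin terminal + freight + insurance = 17071.99 + 454.11 + 5856.39 + 330.82 = 23713.31
Ad valorem component: 23713.31 × 8% = 1897.06
Specific component: 160 × 0.55 = 88.00
Import duty = 1897.06 + 88.00 = 1985.06
Buyer bears: origin terminal 454.11 + freight 5856.39 + insurance 330.82 + delivery 1718.79 + duty 1985.06 = 10345.17
Landed cost = invoice 17071.99 + 10345.17 = 27417.16

Total landed cost: CNY 27417.16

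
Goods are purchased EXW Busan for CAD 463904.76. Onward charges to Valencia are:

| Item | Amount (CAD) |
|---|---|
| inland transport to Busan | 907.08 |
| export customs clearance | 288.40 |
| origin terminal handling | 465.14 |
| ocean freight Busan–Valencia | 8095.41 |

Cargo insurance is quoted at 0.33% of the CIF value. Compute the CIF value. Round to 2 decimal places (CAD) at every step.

CIF value: CAD 475229.05

Let C be the CIF value. C = EXW price + pre-shipment costs + freight + 0.33% × C
C − 0.33% × C = 463904.76 + 907.08 + 288.40 + 465.14 + 8095.41
0.9967 × C = 473660.79
C = 473660.79 / 0.9967 = 475229.05
Insurance premium = 0.33% × 475229.05 = 1568.26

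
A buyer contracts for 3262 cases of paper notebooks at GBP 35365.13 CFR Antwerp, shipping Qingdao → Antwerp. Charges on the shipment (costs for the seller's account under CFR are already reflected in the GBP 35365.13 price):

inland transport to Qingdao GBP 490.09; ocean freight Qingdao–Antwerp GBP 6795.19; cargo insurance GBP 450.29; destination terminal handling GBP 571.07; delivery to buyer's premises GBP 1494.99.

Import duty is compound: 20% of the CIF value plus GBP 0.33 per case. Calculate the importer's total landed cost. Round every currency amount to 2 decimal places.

Total landed cost: GBP 46121.02

CFR: the seller pays costs through ocean freight to the destination port, but not insurance.
Already in the invoice (seller's account under CFR): inland to port, freight — exclude.
CIF value = CFR price + insurance = 35365.13 + 450.29 = 35815.42
Ad valorem component: 35815.42 × 20% = 7163.08
Specific component: 3262 × 0.33 = 1076.46
Import duty = 7163.08 + 1076.46 = 8239.54
Buyer bears: insurance 450.29 + destination terminal 571.07 + delivery 1494.99 + duty 8239.54 = 10755.89
Landed cost = invoice 35365.13 + 10755.89 = 46121.02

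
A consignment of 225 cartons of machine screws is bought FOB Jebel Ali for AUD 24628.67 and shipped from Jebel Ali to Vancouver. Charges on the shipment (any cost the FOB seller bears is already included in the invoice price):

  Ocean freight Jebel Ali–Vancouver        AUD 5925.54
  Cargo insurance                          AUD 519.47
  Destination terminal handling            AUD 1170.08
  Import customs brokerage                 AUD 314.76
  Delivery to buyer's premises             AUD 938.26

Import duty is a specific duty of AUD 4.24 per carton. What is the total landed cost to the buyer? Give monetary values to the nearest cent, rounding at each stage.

FOB: the seller bears costs until goods are on board at the origin port; the buyer bears freight, insurance and all costs thereafter.
CIF value = FOB price + freight + insurance = 24628.67 + 5925.54 + 519.47 = 31073.68
Import duty = 225 × 4.24 = 954.00
Buyer bears: freight 5925.54 + insurance 519.47 + destination terminal 1170.08 + brokerage 314.76 + delivery 938.26 + duty 954.00 = 9822.11
Landed cost = invoice 24628.67 + 9822.11 = 34450.78

Total landed cost: AUD 34450.78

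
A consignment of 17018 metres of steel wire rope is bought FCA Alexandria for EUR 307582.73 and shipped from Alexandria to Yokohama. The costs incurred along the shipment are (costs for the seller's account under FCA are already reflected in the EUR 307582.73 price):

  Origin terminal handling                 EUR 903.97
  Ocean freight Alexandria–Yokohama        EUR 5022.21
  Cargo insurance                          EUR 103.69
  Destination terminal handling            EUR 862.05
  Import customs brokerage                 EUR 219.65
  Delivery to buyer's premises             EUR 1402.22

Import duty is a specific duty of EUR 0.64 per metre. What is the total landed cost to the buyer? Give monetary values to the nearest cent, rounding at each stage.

FCA: the seller delivers export-cleared goods to the carrier; the buyer bears costs from that point.
CIF value = FCA price + origin terminal + freight + insurance = 307582.73 + 903.97 + 5022.21 + 103.69 = 313612.60
Import duty = 17018 × 0.64 = 10891.52
Buyer bears: origin terminal 903.97 + freight 5022.21 + insurance 103.69 + destination terminal 862.05 + brokerage 219.65 + delivery 1402.22 + duty 10891.52 = 19405.31
Landed cost = invoice 307582.73 + 19405.31 = 326988.04

Total landed cost: EUR 326988.04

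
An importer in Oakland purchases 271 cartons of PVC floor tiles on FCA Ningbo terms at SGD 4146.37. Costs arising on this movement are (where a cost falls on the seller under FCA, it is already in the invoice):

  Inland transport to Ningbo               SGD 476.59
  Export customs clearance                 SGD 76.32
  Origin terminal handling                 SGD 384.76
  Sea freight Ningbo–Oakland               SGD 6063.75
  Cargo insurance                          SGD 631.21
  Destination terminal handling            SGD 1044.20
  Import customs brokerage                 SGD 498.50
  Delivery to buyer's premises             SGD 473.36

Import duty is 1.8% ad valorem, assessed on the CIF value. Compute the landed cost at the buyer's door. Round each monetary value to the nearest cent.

FCA: the seller delivers export-cleared goods to the carrier; the buyer bears costs from that point.
Already in the invoice (seller's account under FCA): inland to port, export clearance — exclude.
CIF value = FCA price + origin terminal + freight + insurance = 4146.37 + 384.76 + 6063.75 + 631.21 = 11226.09
Import duty = 11226.09 × 1.8% = 202.07
Buyer bears: origin terminal 384.76 + freight 6063.75 + insurance 631.21 + destination terminal 1044.20 + brokerage 498.50 + delivery 473.36 + duty 202.07 = 9297.85
Landed cost = invoice 4146.37 + 9297.85 = 13444.22

Total landed cost: SGD 13444.22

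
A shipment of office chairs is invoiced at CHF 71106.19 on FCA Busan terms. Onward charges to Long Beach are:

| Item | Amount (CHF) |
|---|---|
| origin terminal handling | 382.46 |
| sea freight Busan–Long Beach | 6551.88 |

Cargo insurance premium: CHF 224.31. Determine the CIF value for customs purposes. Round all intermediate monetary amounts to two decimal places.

CIF = FCA price + pre-shipment costs + freight + insurance
CIF = 71106.19 + 382.46 + 6551.88 + 224.31 = 78264.84

CIF value: CHF 78264.84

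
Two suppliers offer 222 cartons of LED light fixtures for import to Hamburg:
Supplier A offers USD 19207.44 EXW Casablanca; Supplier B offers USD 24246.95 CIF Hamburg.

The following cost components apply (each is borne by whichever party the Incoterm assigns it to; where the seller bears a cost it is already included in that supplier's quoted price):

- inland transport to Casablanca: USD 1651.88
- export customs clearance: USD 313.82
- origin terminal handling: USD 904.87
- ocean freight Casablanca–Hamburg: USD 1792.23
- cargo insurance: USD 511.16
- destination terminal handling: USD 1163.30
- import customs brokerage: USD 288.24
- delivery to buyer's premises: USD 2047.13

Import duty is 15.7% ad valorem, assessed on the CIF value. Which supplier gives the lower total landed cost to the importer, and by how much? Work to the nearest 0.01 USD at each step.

Supplier B is cheaper by USD 155.56

Supplier A (EXW):
CIF value = EXW price + inland to port + export clearance + origin terminal + freight + insurance = 19207.44 + 1651.88 + 313.82 + 904.87 + 1792.23 + 511.16 = 24381.40
Import duty = 24381.40 × 15.7% = 3827.88
Buyer bears (A): 1651.88 + 313.82 + 904.87 + 1792.23 + 511.16 + 1163.30 + 288.24 + 2047.13 = 8672.63
Landed cost (A) = invoice 19207.44 + 8672.63 + duty 3827.88 = 31707.95
Supplier B (CIF):
The CIF price already equals the CIF value: 24246.95
Import duty = 24246.95 × 15.7% = 3806.77
Buyer bears (B): 1163.30 + 288.24 + 2047.13 = 3498.67
Landed cost (B) = invoice 24246.95 + 3498.67 + duty 3806.77 = 31552.39
Difference = |31707.95 − 31552.39| = 155.56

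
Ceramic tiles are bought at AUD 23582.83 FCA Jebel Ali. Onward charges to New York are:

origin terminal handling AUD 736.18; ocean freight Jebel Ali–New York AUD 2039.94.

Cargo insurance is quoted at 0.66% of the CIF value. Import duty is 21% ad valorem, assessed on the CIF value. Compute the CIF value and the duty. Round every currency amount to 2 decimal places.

CIF value: AUD 26534.07; import duty: AUD 5572.15

Let C be the CIF value. C = FCA price + pre-shipment costs + freight + 0.66% × C
C − 0.66% × C = 23582.83 + 736.18 + 2039.94
0.9934 × C = 26358.95
C = 26358.95 / 0.9934 = 26534.07
Insurance premium = 0.66% × 26534.07 = 175.12
Import duty = 26534.07 × 21% = 5572.15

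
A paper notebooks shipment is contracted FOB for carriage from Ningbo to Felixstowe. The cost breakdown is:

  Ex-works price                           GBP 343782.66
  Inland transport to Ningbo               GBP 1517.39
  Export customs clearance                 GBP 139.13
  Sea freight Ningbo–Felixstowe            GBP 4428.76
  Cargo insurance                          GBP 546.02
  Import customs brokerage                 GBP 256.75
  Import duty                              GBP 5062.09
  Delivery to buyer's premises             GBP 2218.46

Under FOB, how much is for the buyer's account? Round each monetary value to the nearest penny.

Buyer's account: GBP 12512.08

FOB: the seller bears costs until goods are on board at the origin port; the buyer bears freight, insurance and all costs thereafter.
Seller's account: goods 343782.66 + inland to port 1517.39 + export clearance 139.13 = 345439.18
Buyer's account: freight 4428.76 + insurance 546.02 + brokerage 256.75 + duty 5062.09 + delivery 2218.46 = 12512.08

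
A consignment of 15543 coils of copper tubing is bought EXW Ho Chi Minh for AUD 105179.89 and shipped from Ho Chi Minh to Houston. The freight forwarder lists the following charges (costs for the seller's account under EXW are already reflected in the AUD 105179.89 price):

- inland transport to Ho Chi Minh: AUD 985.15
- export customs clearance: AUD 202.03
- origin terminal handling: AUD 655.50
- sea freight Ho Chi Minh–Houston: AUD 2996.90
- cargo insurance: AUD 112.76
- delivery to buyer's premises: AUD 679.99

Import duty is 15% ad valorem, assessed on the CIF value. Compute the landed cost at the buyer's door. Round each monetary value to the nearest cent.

EXW: the seller makes goods available at their premises; the buyer bears all onward costs.
CIF value = EXW price + inland to port + export clearance + origin terminal + freight + insurance = 105179.89 + 985.15 + 202.03 + 655.50 + 2996.90 + 112.76 = 110132.23
Import duty = 110132.23 × 15% = 16519.83
Buyer bears: inland to port 985.15 + export clearance 202.03 + origin terminal 655.50 + freight 2996.90 + insurance 112.76 + delivery 679.99 + duty 16519.83 = 22152.16
Landed cost = invoice 105179.89 + 22152.16 = 127332.05

Total landed cost: AUD 127332.05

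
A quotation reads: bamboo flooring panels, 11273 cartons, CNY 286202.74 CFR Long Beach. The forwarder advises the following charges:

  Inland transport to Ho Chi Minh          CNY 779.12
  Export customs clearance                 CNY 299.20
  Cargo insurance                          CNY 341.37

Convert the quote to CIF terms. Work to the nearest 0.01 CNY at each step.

CIF price: CNY 286544.11

Not relevant to the conversion: inland to port, export clearance — on the seller under both CFR and CIF; already in the CFR price and stays in the CIF price.
From CFR to CIF, the seller additionally bears: insurance.
CIF price = 286202.74 + 341.37 = 286544.11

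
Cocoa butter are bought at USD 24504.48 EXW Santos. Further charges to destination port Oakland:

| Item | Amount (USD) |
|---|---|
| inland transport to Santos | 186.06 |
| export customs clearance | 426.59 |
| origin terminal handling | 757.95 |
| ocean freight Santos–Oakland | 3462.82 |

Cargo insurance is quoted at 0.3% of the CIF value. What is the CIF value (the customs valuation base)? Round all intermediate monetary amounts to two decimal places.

CIF value: USD 29426.18

Let C be the CIF value. C = EXW price + pre-shipment costs + freight + 0.3% × C
C − 0.3% × C = 24504.48 + 186.06 + 426.59 + 757.95 + 3462.82
0.997 × C = 29337.90
C = 29337.90 / 0.997 = 29426.18
Insurance premium = 0.3% × 29426.18 = 88.28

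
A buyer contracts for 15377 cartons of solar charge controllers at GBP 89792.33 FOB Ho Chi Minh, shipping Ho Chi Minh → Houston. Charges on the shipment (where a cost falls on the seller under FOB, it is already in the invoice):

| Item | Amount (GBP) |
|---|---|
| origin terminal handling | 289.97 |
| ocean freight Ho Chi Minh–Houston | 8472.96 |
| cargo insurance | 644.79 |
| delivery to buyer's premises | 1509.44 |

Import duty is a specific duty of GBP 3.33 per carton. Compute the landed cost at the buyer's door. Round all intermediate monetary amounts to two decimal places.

FOB: the seller bears costs until goods are on board at the origin port; the buyer bears freight, insurance and all costs thereafter.
Already in the invoice (seller's account under FOB): origin terminal — exclude.
CIF value = FOB price + freight + insurance = 89792.33 + 8472.96 + 644.79 = 98910.08
Import duty = 15377 × 3.33 = 51205.41
Buyer bears: freight 8472.96 + insurance 644.79 + delivery 1509.44 + duty 51205.41 = 61832.60
Landed cost = invoice 89792.33 + 61832.60 = 151624.93

Total landed cost: GBP 151624.93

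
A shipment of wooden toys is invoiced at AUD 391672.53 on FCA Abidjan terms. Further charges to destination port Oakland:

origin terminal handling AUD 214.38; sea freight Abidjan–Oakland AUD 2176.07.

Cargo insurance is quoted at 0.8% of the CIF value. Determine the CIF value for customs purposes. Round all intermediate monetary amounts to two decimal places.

CIF value: AUD 397240.91

Let C be the CIF value. C = FCA price + pre-shipment costs + freight + 0.8% × C
C − 0.8% × C = 391672.53 + 214.38 + 2176.07
0.992 × C = 394062.98
C = 394062.98 / 0.992 = 397240.91
Insurance premium = 0.8% × 397240.91 = 3177.93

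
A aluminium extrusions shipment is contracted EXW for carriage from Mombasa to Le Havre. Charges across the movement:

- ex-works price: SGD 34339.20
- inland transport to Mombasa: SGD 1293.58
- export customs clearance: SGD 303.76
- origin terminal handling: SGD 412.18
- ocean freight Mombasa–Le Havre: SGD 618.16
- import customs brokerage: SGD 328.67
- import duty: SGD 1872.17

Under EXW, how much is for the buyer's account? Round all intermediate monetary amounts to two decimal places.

Buyer's account: SGD 4828.52

EXW: the seller makes goods available at their premises; the buyer bears all onward costs.
Seller's account: goods 34339.20 = 34339.20
Buyer's account: inland to port 1293.58 + export clearance 303.76 + origin terminal 412.18 + freight 618.16 + brokerage 328.67 + duty 1872.17 = 4828.52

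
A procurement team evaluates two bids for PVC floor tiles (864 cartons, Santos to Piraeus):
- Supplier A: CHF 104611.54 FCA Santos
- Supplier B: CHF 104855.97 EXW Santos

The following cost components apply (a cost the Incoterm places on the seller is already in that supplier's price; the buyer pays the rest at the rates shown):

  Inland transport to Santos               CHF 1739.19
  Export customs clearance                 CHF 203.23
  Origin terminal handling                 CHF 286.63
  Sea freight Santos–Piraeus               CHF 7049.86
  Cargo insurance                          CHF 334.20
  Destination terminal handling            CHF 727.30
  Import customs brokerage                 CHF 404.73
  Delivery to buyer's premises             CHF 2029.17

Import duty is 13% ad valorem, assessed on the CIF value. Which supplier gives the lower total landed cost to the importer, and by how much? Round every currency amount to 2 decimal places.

Supplier A is cheaper by CHF 2471.14

Supplier A (FCA):
CIF value = FCA price + origin terminal + freight + insurance = 104611.54 + 286.63 + 7049.86 + 334.20 = 112282.23
Import duty = 112282.23 × 13% = 14596.69
Buyer bears (A): 286.63 + 7049.86 + 334.20 + 727.30 + 404.73 + 2029.17 = 10831.89
Landed cost (A) = invoice 104611.54 + 10831.89 + duty 14596.69 = 130040.12
Supplier B (EXW):
CIF value = EXW price + inland to port + export clearance + origin terminal + freight + insurance = 104855.97 + 1739.19 + 203.23 + 286.63 + 7049.86 + 334.20 = 114469.08
Import duty = 114469.08 × 13% = 14880.98
Buyer bears (B): 1739.19 + 203.23 + 286.63 + 7049.86 + 334.20 + 727.30 + 404.73 + 2029.17 = 12774.31
Landed cost (B) = invoice 104855.97 + 12774.31 + duty 14880.98 = 132511.26
Difference = |130040.12 − 132511.26| = 2471.14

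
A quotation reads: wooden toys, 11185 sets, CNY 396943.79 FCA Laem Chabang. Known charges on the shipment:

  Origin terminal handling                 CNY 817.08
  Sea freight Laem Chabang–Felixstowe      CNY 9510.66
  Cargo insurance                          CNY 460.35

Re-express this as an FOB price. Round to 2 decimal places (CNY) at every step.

FOB price: CNY 397760.87

Not relevant to the conversion: insurance, freight — on the buyer under both terms; not part of either seller's price.
From FCA to FOB, the seller additionally bears: origin terminal.
FOB price = 396943.79 + 817.08 = 397760.87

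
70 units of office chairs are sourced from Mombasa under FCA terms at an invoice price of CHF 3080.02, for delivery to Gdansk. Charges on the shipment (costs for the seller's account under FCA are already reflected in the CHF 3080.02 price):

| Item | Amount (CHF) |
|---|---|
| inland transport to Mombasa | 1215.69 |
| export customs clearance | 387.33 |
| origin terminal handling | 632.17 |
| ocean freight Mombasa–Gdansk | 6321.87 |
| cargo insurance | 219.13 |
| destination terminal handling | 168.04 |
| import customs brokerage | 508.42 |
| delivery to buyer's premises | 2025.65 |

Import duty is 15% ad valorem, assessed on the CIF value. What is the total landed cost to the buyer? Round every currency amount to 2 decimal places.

Total landed cost: CHF 14493.28

FCA: the seller delivers export-cleared goods to the carrier; the buyer bears costs from that point.
Already in the invoice (seller's account under FCA): inland to port, export clearance — exclude.
CIF value = FCA price + origin terminal + freight + insurance = 3080.02 + 632.17 + 6321.87 + 219.13 = 10253.19
Import duty = 10253.19 × 15% = 1537.98
Buyer bears: origin terminal 632.17 + freight 6321.87 + insurance 219.13 + destination terminal 168.04 + brokerage 508.42 + delivery 2025.65 + duty 1537.98 = 11413.26
Landed cost = invoice 3080.02 + 11413.26 = 14493.28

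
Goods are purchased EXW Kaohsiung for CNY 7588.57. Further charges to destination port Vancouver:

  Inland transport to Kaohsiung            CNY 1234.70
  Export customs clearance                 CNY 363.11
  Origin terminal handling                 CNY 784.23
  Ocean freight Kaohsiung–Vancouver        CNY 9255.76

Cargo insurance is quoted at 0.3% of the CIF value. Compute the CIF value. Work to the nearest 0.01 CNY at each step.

CIF value: CNY 19284.22

Let C be the CIF value. C = EXW price + pre-shipment costs + freight + 0.3% × C
C − 0.3% × C = 7588.57 + 1234.70 + 363.11 + 784.23 + 9255.76
0.997 × C = 19226.37
C = 19226.37 / 0.997 = 19284.22
Insurance premium = 0.3% × 19284.22 = 57.85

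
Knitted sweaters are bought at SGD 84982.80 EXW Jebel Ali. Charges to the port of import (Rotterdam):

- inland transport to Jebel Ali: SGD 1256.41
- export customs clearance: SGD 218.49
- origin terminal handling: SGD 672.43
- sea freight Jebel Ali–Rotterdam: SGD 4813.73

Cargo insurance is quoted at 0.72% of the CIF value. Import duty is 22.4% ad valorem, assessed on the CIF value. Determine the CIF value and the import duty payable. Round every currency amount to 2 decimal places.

Let C be the CIF value. C = EXW price + pre-shipment costs + freight + 0.72% × C
C − 0.72% × C = 84982.80 + 1256.41 + 218.49 + 672.43 + 4813.73
0.9928 × C = 91943.86
C = 91943.86 / 0.9928 = 92610.66
Insurance premium = 0.72% × 92610.66 = 666.80
Import duty = 92610.66 × 22.4% = 20744.79

CIF value: SGD 92610.66; import duty: SGD 20744.79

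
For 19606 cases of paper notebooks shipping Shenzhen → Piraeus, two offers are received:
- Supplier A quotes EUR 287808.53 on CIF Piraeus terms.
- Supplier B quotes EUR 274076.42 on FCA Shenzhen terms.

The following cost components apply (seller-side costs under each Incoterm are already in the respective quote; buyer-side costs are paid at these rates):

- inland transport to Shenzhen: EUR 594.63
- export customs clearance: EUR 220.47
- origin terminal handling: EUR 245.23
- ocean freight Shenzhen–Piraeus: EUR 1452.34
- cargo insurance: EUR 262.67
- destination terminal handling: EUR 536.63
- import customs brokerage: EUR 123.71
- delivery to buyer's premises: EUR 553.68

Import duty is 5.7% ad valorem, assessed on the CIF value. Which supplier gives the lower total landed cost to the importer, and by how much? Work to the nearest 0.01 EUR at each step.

Supplier A (CIF):
The CIF price already equals the CIF value: 287808.53
Import duty = 287808.53 × 5.7% = 16405.09
Buyer bears (A): 536.63 + 123.71 + 553.68 = 1214.02
Landed cost (A) = invoice 287808.53 + 1214.02 + duty 16405.09 = 305427.64
Supplier B (FCA):
CIF value = FCA price + origin terminal + freight + insurance = 274076.42 + 245.23 + 1452.34 + 262.67 = 276036.66
Import duty = 276036.66 × 5.7% = 15734.09
Buyer bears (B): 245.23 + 1452.34 + 262.67 + 536.63 + 123.71 + 553.68 = 3174.26
Landed cost (B) = invoice 274076.42 + 3174.26 + duty 15734.09 = 292984.77
Difference = |305427.64 − 292984.77| = 12442.87

Supplier B is cheaper by EUR 12442.87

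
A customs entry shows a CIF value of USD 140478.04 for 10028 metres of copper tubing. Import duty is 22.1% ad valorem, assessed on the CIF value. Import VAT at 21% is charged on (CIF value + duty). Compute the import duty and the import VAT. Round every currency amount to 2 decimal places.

Import duty = 140478.04 × 22.1% = 31045.65
VAT base = CIF + duty = 140478.04 + 31045.65 = 171523.69
Import VAT = 171523.69 × 21% = 36019.97

Import duty: USD 31045.65; import VAT: USD 36019.97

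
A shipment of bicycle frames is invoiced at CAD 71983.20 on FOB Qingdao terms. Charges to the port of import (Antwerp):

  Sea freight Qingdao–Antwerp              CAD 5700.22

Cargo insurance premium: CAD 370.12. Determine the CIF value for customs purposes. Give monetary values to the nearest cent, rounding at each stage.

CIF value: CAD 78053.54

CIF = FOB price + freight + insurance
CIF = 71983.20 + 5700.22 + 370.12 = 78053.54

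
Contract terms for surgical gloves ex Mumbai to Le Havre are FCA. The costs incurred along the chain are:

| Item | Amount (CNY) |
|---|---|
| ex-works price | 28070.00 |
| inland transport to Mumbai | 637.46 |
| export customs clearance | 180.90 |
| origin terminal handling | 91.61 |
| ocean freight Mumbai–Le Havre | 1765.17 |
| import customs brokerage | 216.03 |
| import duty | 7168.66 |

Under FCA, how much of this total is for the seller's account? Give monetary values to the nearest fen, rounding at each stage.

FCA: the seller delivers export-cleared goods to the carrier; the buyer bears costs from that point.
Seller's account: goods 28070.00 + inland to port 637.46 + export clearance 180.90 = 28888.36
Buyer's account: origin terminal 91.61 + freight 1765.17 + brokerage 216.03 + duty 7168.66 = 9241.47

Seller's account: CNY 28888.36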